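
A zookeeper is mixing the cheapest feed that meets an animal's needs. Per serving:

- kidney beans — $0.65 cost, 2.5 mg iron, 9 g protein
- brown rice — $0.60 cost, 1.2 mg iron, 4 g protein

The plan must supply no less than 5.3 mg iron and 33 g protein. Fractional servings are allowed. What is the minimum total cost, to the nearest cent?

$2.38

This is a tiny linear program; its minimum lies at a vertex of the feasible set. List the vertices and price them.
kidney beans only: max(5.3/2.5, 33/9) = 3.667 servings → $2.38.
brown rice only: max(5.3/1.2, 33/4) = 8.25 servings → $4.95.
kidney beans + brown rice: intersection lies outside the first quadrant.
The minimum over all feasible corners is $2.38.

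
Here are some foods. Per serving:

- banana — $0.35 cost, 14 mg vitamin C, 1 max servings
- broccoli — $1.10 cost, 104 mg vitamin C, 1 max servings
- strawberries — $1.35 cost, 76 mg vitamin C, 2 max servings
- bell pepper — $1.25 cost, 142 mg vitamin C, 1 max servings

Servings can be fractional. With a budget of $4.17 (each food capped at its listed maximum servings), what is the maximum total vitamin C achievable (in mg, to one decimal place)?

Vitamin C per dollar: bell pepper 113.6, broccoli 94.55, strawberries 56.3, banana 40.
Take 1 serving of bell pepper: spends $1.25, +142.0 mg vitamin C (running total 142.0 mg).
Take 1 serving of broccoli: spends $1.10, +104.0 mg vitamin C (running total 246.0 mg).
Take 1.348 servings of strawberries: spends $1.82, +102.5 mg vitamin C (running total 348.5 mg).
Filling greedily by vitamin C-per-dollar is optimal for one linear limit, giving 348.5 mg.

348.5 mg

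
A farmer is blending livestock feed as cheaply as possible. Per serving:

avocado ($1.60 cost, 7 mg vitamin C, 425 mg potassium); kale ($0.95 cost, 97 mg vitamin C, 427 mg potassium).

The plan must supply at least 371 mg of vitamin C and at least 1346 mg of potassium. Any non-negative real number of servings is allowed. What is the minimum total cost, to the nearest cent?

This is a tiny linear program; its minimum lies at a vertex of the feasible set. List the vertices and price them.
avocado only: max(371/7, 1346/425) = 53 servings → $84.80.
kale only: max(371/97, 1346/427) = 3.825 servings → $3.63.
avocado + kale: intersection lies outside the first quadrant.
Cheapest feasible corner: $3.63.

$3.63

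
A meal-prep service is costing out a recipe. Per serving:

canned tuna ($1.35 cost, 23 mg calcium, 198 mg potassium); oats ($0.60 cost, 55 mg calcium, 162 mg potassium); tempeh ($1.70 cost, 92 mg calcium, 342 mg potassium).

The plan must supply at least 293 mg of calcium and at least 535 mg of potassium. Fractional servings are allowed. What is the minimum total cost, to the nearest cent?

$3.20

The cheapest plan sits at a corner of the feasible region — with two constraints it uses at most two foods.
canned tuna only: max(293/23, 535/198) = 12.74 servings → $17.20.
oats only: max(293/55, 535/162) = 5.327 servings → $3.20.
tempeh only: max(293/92, 535/342) = 3.185 servings → $5.41.
canned tuna + oats with both targets exact would need a negative amount; discard.
canned tuna + tempeh with both targets exact would need a negative amount; discard.
oats + tempeh: intersection lies outside the first quadrant.
The minimum over all feasible corners is $3.20.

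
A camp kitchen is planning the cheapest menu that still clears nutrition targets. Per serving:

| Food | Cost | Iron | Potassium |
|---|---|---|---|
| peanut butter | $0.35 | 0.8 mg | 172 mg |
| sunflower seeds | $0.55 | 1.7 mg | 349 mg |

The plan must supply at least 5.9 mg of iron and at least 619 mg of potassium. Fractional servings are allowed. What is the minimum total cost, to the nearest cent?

peanut butter only: max(5.9/0.8, 619/172) = 7.375 servings → $2.58.
sunflower seeds only: max(5.9/1.7, 619/349) = 3.471 servings → $1.91.
peanut butter + sunflower seeds: the both-tight solution has a negative serving — not a feasible corner.
So the least-cost plan costs $1.91.

$1.91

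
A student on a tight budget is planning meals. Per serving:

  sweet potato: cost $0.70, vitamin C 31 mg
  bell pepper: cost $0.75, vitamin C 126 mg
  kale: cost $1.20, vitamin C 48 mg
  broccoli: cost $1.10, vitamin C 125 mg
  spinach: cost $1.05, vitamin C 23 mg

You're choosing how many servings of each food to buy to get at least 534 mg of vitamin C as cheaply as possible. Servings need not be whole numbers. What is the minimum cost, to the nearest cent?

Cost per mg of vitamin C: bell pepper $0.0060, broccoli $0.0088, sweet potato $0.0226, kale $0.0250, spinach $0.0457.
With no serving limits, use only bell pepper: 534 mg / 126 mg = 4.238 servings × $0.75 = $3.18.

$3.18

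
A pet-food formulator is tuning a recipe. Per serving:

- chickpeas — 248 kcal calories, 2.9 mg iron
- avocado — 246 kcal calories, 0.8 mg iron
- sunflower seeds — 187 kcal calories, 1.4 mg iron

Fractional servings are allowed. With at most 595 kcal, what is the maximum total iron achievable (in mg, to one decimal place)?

Iron per kcal: chickpeas 0.01169, sunflower seeds 0.007487, avocado 0.003252.
With no serving limits, spend the whole calories allowance on chickpeas: 595 kcal / 248 kcal × 2.9 mg = 7.0 mg.

7.0 mg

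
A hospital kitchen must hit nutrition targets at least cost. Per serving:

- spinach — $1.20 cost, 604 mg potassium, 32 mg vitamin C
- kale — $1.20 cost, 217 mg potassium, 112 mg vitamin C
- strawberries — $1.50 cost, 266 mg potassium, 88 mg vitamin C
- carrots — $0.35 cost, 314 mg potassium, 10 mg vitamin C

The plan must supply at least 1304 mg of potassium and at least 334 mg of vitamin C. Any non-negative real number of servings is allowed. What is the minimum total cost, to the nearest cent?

$4.12

For a min-cost LP with two ≥-constraints, a basic feasible solution has at most two positive variables.
spinach only: max(1304/604, 334/32) = 10.44 servings → $12.53.
kale only: max(1304/217, 334/112) = 6.009 servings → $7.21.
strawberries only: max(1304/266, 334/88) = 4.902 servings → $7.35.
carrots only: max(1304/314, 334/10) = 33.4 servings → $11.69.
spinach + kale with both tight: 1.212 servings and 2.636 servings → $4.62.
spinach + strawberries with both tight: 0.5804 servings and 3.584 servings → $6.07.
spinach + carrots with both targets exact would need a negative amount; discard.
kale + strawberries: the both-tight solution has a negative serving — not a feasible corner.
kale + carrots with both tight: 2.783 servings and 2.23 servings → $4.12.
strawberries + carrots with both tight: 3.678 servings and 1.037 servings → $5.88.
The minimum over all feasible corners is $4.12.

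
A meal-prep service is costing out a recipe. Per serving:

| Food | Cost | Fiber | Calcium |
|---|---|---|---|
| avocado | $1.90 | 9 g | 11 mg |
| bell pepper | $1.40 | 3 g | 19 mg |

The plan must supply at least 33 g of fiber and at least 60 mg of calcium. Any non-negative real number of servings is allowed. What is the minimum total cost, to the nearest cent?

$7.95

This is a tiny linear program; its minimum lies at a vertex of the feasible set. List the vertices and price them.
avocado only: max(33/9, 60/11) = 5.455 servings → $10.36.
bell pepper only: max(33/3, 60/19) = 11 servings → $15.40.
avocado + bell pepper with both tight: 3.239 servings and 1.283 servings → $7.95.
So the least-cost plan costs $7.95.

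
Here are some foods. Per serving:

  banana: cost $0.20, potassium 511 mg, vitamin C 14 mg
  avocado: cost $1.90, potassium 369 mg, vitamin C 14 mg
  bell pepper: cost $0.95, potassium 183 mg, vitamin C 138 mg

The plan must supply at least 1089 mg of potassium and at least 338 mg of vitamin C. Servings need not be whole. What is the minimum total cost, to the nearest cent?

$2.46

For a min-cost LP with two ≥-constraints, a basic feasible solution has at most two positive variables.
banana only: max(1089/511, 338/14) = 24.14 servings → $4.83.
avocado only: max(1089/369, 338/14) = 24.14 servings → $45.87.
bell pepper only: max(1089/183, 338/138) = 5.951 servings → $5.65.
banana + avocado with both targets exact would need a negative amount; discard.
banana + bell pepper with both tight: 1.301 servings and 2.317 servings → $2.46.
avocado + bell pepper with both tight: 1.829 servings and 2.264 servings → $5.62.
The minimum over all feasible corners is $2.46.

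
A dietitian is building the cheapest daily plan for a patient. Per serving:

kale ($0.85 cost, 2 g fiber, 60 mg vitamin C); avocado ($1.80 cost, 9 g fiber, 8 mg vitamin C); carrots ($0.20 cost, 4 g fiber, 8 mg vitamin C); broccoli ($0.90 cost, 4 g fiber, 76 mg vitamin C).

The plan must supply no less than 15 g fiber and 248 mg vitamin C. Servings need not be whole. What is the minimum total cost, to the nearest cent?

This is a tiny linear program; its minimum lies at a vertex of the feasible set. List the vertices and price them.
kale only: max(15/2, 248/60) = 7.5 servings → $6.38.
avocado only: max(15/9, 248/8) = 31 servings → $55.80.
carrots only: max(15/4, 248/8) = 31 servings → $6.20.
broccoli only: max(15/4, 248/76) = 3.75 servings → $3.38.
kale + avocado with both tight: 4.031 servings and 0.771 servings → $4.81.
kale + carrots with both tight: 3.893 servings and 1.804 servings → $3.67.
kale + broccoli: intersection lies outside the first quadrant.
avocado + carrots with both targets exact would need a negative amount; discard.
avocado + broccoli with both tight: 0.227 servings and 3.239 servings → $3.32.
carrots + broccoli with both tight: 0.5441 servings and 3.206 servings → $2.99.
So the least-cost plan costs $2.99.

$2.99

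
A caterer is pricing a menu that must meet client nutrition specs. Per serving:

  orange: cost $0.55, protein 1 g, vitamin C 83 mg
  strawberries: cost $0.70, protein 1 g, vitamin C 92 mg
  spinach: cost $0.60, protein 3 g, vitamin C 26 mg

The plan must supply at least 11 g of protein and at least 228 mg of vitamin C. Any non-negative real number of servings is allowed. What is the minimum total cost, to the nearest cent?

$2.82

The cheapest plan sits at a corner of the feasible region — with two constraints it uses at most two foods.
orange only: max(11/1, 228/83) = 11 servings → $6.05.
strawberries only: max(11/1, 228/92) = 11 servings → $7.70.
spinach only: max(11/3, 228/26) = 8.769 servings → $5.26.
orange + strawberries with both targets exact would need a negative amount; discard.
orange + spinach with both tight: 1.785 servings and 3.072 servings → $2.82.
strawberries + spinach with both tight: 1.592 servings and 3.136 servings → $3.00.
The minimum over all feasible corners is $2.82.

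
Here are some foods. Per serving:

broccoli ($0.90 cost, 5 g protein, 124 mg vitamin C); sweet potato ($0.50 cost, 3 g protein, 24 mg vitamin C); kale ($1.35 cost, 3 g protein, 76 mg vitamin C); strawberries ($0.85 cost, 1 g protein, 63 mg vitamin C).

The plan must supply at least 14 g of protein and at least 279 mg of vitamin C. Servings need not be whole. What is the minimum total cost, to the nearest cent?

$2.47

The cheapest plan sits at a corner of the feasible region — with two constraints it uses at most two foods.
broccoli only: max(14/5, 279/124) = 2.8 servings → $2.52.
sweet potato only: max(14/3, 279/24) = 11.62 servings → $5.81.
kale only: max(14/3, 279/76) = 4.667 servings → $6.30.
strawberries only: max(14/1, 279/63) = 14 servings → $11.90.
broccoli + sweet potato with both tight: 1.988 servings and 1.353 servings → $2.47.
broccoli + kale: the both-tight solution has a negative serving — not a feasible corner.
broccoli + strawberries: intersection lies outside the first quadrant.
sweet potato + kale with both tight: 1.455 servings and 3.212 servings → $5.06.
sweet potato + strawberries with both tight: 3.655 servings and 3.036 servings → $4.41.
kale + strawberries: intersection lies outside the first quadrant.
Cheapest feasible corner: $2.47.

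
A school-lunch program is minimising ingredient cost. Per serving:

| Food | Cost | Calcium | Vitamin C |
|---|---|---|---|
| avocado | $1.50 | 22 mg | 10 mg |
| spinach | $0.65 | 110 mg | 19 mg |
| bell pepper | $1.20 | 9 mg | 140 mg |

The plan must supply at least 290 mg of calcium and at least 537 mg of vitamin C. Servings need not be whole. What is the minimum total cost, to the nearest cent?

$5.75

An LP optimum is at a vertex; with two nutrient constraints at most two foods are used. Check each candidate.
avocado only: max(290/22, 537/10) = 53.7 servings → $80.55.
spinach only: max(290/110, 537/19) = 28.26 servings → $18.37.
bell pepper only: max(290/9, 537/140) = 32.22 servings → $38.67.
avocado + spinach with both targets exact would need a negative amount; discard.
avocado + bell pepper with both tight: 11.96 servings and 2.981 servings → $21.52.
spinach + bell pepper with both tight: 2.349 servings and 3.517 servings → $5.75.
The minimum over all feasible corners is $5.75.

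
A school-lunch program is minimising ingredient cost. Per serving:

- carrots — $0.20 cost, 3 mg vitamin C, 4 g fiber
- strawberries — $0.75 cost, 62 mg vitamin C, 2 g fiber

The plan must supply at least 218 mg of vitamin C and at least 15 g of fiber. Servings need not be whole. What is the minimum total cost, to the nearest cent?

This is a tiny linear program; its minimum lies at a vertex of the feasible set. List the vertices and price them.
carrots only: max(218/3, 15/4) = 72.67 servings → $14.53.
strawberries only: max(218/62, 15/2) = 7.5 servings → $5.62.
carrots + strawberries with both tight: 2.041 servings and 3.417 servings → $2.97.
The minimum over all feasible corners is $2.97.

$2.97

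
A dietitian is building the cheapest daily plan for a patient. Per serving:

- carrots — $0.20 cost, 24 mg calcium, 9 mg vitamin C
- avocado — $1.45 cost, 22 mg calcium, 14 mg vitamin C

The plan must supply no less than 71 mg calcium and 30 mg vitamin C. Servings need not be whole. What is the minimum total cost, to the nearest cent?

Two binding constraints pin down two serving amounts, so the optimal mix uses at most two foods. The candidates are each food alone (scaled to the tighter of calcium/vitamin C) and each pair with both constraints tight.
carrots only: max(71/24, 30/9) = 3.333 servings → $0.67.
avocado only: max(71/22, 30/14) = 3.227 servings → $4.68.
carrots + avocado with both tight: 2.42 servings and 0.587 servings → $1.34.
The minimum over all feasible corners is $0.67.

$0.67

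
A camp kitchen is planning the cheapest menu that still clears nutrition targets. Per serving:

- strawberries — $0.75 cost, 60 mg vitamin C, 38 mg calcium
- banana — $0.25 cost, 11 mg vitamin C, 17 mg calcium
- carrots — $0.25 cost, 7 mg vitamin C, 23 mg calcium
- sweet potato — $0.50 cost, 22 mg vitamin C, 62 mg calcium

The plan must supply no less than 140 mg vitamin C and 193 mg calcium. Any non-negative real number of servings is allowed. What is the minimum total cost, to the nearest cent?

$2.24

The cheapest plan sits at a corner of the feasible region — with two constraints it uses at most two foods.
strawberries only: max(140/60, 193/38) = 5.079 servings → $3.81.
banana only: max(140/11, 193/17) = 12.73 servings → $3.18.
carrots only: max(140/7, 193/23) = 20 servings → $5.00.
sweet potato only: max(140/22, 193/62) = 6.364 servings → $3.18.
strawberries + banana with both tight: 0.4269 servings and 10.4 servings → $2.92.
strawberries + carrots with both tight: 1.678 servings and 5.619 servings → $2.66.
strawberries + sweet potato with both tight: 1.537 servings and 2.171 servings → $2.24.
banana + carrots: the both-tight solution has a negative serving — not a feasible corner.
banana + sweet potato with both targets exact would need a negative amount; discard.
carrots + sweet potato with both targets exact would need a negative amount; discard.
Cheapest feasible corner: $2.24.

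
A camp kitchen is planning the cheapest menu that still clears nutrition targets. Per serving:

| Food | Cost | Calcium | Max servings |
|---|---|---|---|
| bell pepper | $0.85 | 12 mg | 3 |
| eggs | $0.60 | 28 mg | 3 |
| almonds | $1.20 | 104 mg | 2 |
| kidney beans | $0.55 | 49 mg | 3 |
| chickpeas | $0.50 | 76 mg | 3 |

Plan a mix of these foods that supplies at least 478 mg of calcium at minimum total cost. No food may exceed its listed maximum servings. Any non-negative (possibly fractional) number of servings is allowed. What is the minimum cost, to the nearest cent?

Cost per mg of calcium: chickpeas $0.0066, kidney beans $0.0112, almonds $0.0115, eggs $0.0214, bell pepper $0.0708.
Take 3 servings of chickpeas: +228.0 mg calcium for $1.50 (total $1.50, still need 250.0 mg).
Take 3 servings of kidney beans: +147.0 mg calcium for $1.65 (total $3.15, still need 103.0 mg).
Take 0.9904 servings of almonds: +103.0 mg calcium for $1.19 (total $4.34, still need 0.0 mg).
Filling from the cheapest source first is optimal under one linear minimum: $4.34.

$4.34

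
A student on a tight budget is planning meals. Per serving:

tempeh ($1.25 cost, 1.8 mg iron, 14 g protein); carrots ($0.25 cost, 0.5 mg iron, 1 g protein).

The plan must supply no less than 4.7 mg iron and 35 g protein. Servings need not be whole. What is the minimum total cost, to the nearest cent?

Check every corner: each single food scaled to meet both minima, and each pair solved so both constraints bind.
tempeh only: max(4.7/1.8, 35/14) = 2.611 servings → $3.26.
carrots only: max(4.7/0.5, 35/1) = 35 servings → $8.75.
tempeh + carrots with both tight: 2.462 servings and 0.5385 servings → $3.21.
The minimum over all feasible corners is $3.21.

$3.21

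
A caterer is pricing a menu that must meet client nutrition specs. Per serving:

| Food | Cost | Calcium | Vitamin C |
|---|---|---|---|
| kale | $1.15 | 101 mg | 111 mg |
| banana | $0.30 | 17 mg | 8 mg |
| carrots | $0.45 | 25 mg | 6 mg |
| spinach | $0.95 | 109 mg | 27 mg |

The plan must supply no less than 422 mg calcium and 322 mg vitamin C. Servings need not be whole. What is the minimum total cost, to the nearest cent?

A basic optimal solution has at most two foods positive. Try each food alone and each pair with both targets met exactly.
kale only: max(422/101, 322/111) = 4.178 servings → $4.80.
banana only: max(422/17, 322/8) = 40.25 servings → $12.07.
carrots only: max(422/25, 322/6) = 53.67 servings → $24.15.
spinach only: max(422/109, 322/27) = 11.93 servings → $11.33.
kale + banana with both tight: 1.944 servings and 13.27 servings → $6.22.
kale + carrots with both tight: 2.544 servings and 6.602 servings → $5.90.
kale + spinach with both tight: 2.529 servings and 1.528 servings → $4.36.
banana + carrots with both targets exact would need a negative amount; discard.
banana + spinach: intersection lies outside the first quadrant.
carrots + spinach with both targets exact would need a negative amount; discard.
The minimum over all feasible corners is $4.36.

$4.36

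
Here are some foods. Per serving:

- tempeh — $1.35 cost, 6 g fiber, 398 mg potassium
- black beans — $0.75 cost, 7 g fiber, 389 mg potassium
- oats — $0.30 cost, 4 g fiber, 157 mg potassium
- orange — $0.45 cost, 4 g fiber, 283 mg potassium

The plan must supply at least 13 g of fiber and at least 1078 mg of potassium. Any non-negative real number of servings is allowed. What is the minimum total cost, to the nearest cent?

$1.71

tempeh only: max(13/6, 1078/398) = 2.709 servings → $3.66.
black beans only: max(13/7, 1078/389) = 2.771 servings → $2.08.
oats only: max(13/4, 1078/157) = 6.866 servings → $2.06.
orange only: max(13/4, 1078/283) = 3.809 servings → $1.71.
tempeh + black beans: intersection lies outside the first quadrant.
tempeh + oats: the both-tight solution has a negative serving — not a feasible corner.
tempeh + orange: the both-tight solution has a negative serving — not a feasible corner.
black beans + oats: the both-tight solution has a negative serving — not a feasible corner.
black beans + orange: the both-tight solution has a negative serving — not a feasible corner.
oats + orange: the both-tight solution has a negative serving — not a feasible corner.
The minimum over all feasible corners is $1.71.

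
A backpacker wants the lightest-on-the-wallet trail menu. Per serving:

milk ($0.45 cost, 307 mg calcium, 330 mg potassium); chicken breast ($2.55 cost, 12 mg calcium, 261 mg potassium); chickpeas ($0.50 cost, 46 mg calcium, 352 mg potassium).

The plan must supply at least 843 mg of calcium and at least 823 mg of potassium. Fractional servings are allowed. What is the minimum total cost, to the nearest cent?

$1.24

milk only: max(843/307, 823/330) = 2.746 servings → $1.24.
chicken breast only: max(843/12, 823/261) = 70.25 servings → $179.14.
chickpeas only: max(843/46, 823/352) = 18.33 servings → $9.16.
milk + chicken breast: intersection lies outside the first quadrant.
milk + chickpeas: the both-tight solution has a negative serving — not a feasible corner.
chicken breast + chickpeas with both targets exact would need a negative amount; discard.
The minimum over all feasible corners is $1.24.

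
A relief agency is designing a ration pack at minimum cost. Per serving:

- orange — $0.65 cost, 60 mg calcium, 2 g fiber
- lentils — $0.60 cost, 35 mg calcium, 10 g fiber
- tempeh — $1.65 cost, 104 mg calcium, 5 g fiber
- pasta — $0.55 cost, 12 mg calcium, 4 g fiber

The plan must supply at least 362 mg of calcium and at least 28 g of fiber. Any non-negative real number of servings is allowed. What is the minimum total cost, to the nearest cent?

$4.32

For a min-cost LP with two ≥-constraints, a basic feasible solution has at most two positive variables.
orange only: max(362/60, 28/2) = 14 servings → $9.10.
lentils only: max(362/35, 28/10) = 10.34 servings → $6.21.
tempeh only: max(362/104, 28/5) = 5.6 servings → $9.24.
pasta only: max(362/12, 28/4) = 30.17 servings → $16.59.
orange + lentils with both tight: 4.981 servings and 1.804 servings → $4.32.
orange + tempeh: intersection lies outside the first quadrant.
orange + pasta with both tight: 5.148 servings and 4.426 servings → $5.78.
lentils + tempeh with both tight: 1.274 servings and 3.052 servings → $5.80.
lentils + pasta with both targets exact would need a negative amount; discard.
tempeh + pasta with both tight: 3.124 servings and 3.096 servings → $6.86.
The minimum over all feasible corners is $4.32.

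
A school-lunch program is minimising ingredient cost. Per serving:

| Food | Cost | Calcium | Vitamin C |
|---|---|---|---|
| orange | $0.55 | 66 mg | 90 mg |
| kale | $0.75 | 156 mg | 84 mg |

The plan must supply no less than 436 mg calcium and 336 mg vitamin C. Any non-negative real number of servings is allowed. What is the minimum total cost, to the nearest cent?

$2.53

Check every corner: each single food scaled to meet both minima, and each pair solved so both constraints bind.
orange only: max(436/66, 336/90) = 6.606 servings → $3.63.
kale only: max(436/156, 336/84) = 4 servings → $3.00.
orange + kale with both tight: 1.859 servings and 2.008 servings → $2.53.
The minimum over all feasible corners is $2.53.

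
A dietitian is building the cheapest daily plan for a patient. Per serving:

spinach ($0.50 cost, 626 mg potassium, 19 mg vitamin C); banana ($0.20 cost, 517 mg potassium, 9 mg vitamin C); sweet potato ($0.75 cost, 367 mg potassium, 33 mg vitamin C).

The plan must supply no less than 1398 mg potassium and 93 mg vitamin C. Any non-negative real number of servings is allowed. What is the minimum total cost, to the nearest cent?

An LP optimum is at a vertex; with two nutrient constraints at most two foods are used. Check each candidate.
spinach only: max(1398/626, 93/19) = 4.895 servings → $2.45.
banana only: max(1398/517, 93/9) = 10.33 servings → $2.07.
sweet potato only: max(1398/367, 93/33) = 3.809 servings → $2.86.
spinach + banana: intersection lies outside the first quadrant.
spinach + sweet potato with both tight: 0.8771 servings and 2.313 servings → $2.17.
banana + sweet potato with both tight: 0.8724 servings and 2.58 servings → $2.11.
So the least-cost plan costs $2.07.

$2.07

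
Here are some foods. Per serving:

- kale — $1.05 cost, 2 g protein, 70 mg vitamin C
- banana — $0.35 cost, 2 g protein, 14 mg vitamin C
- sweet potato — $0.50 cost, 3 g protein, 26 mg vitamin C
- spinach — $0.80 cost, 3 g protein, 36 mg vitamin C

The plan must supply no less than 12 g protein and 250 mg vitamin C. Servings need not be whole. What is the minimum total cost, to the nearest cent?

$3.99

Check every corner: each single food scaled to meet both minima, and each pair solved so both constraints bind.
kale only: max(12/2, 250/70) = 6 servings → $6.30.
banana only: max(12/2, 250/14) = 17.86 servings → $6.25.
sweet potato only: max(12/3, 250/26) = 9.615 servings → $4.81.
spinach only: max(12/3, 250/36) = 6.944 servings → $5.56.
kale + banana with both tight: 2.964 servings and 3.036 servings → $4.17.
kale + sweet potato with both tight: 2.772 servings and 2.152 servings → $3.99.
kale + spinach with both tight: 2.304 servings and 2.464 servings → $4.39.
banana + sweet potato with both targets exact would need a negative amount; discard.
banana + spinach: intersection lies outside the first quadrant.
sweet potato + spinach: intersection lies outside the first quadrant.
The minimum over all feasible corners is $3.99.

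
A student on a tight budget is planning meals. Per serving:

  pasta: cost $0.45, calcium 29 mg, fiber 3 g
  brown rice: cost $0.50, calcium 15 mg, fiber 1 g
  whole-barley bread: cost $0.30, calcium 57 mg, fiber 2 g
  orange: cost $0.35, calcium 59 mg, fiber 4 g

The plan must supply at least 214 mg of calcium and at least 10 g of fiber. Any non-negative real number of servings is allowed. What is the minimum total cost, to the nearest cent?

$1.18

At the optimum either one food covers both requirements or two foods hit both targets exactly; no other combination can be cheaper.
pasta only: max(214/29, 10/3) = 7.379 servings → $3.32.
brown rice only: max(214/15, 10/1) = 14.27 servings → $7.13.
whole-barley bread only: max(214/57, 10/2) = 5 servings → $1.50.
orange only: max(214/59, 10/4) = 3.627 servings → $1.27.
pasta + brown rice: the both-tight solution has a negative serving — not a feasible corner.
pasta + whole-barley bread with both tight: 1.257 servings and 3.115 servings → $1.50.
pasta + orange: the both-tight solution has a negative serving — not a feasible corner.
brown rice + whole-barley bread with both tight: 5.259 servings and 2.37 servings → $3.34.
brown rice + orange: the both-tight solution has a negative serving — not a feasible corner.
whole-barley bread + orange with both tight: 2.418 servings and 1.291 servings → $1.18.
So the least-cost plan costs $1.18.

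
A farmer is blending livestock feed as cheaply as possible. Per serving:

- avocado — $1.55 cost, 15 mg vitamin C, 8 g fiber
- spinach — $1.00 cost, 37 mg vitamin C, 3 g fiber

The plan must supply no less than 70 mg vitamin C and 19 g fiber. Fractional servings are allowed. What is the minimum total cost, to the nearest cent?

$4.14

The cheapest plan sits at a corner of the feasible region — with two constraints it uses at most two foods.
avocado only: max(70/15, 19/8) = 4.667 servings → $7.23.
spinach only: max(70/37, 19/3) = 6.333 servings → $6.33.
avocado + spinach with both tight: 1.964 servings and 1.096 servings → $4.14.
The minimum over all feasible corners is $4.14.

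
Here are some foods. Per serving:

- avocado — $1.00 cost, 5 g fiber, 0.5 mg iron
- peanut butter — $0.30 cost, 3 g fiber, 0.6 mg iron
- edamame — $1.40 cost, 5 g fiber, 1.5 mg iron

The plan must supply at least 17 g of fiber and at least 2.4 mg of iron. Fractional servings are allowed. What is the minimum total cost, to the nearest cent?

$1.70

With two linear requirements the optimum uses one or two foods; enumerate the corners.
avocado only: max(17/5, 2.4/0.5) = 4.8 servings → $4.80.
peanut butter only: max(17/3, 2.4/0.6) = 5.667 servings → $1.70.
edamame only: max(17/5, 2.4/1.5) = 3.4 servings → $4.76.
avocado + peanut butter with both tight: 2 servings and 2.333 servings → $2.70.
avocado + edamame with both tight: 2.7 servings and 0.7 servings → $3.68.
peanut butter + edamame with both targets exact would need a negative amount; discard.
Cheapest feasible corner: $1.70.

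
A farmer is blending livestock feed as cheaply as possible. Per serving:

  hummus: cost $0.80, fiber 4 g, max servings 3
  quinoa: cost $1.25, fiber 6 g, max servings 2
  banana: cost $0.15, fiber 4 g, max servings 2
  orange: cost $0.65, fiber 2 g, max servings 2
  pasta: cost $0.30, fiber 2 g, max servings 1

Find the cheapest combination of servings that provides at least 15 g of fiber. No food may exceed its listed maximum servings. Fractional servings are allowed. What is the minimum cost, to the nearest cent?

Cost per g of fiber: banana $0.0375, pasta $0.1500, hummus $0.2000, quinoa $0.2083, orange $0.3250.
Take 2 servings of banana: +8.0 g fiber for $0.30 (total $0.30, still need 7.0 g).
Take 1 serving of pasta: +2.0 g fiber for $0.30 (total $0.60, still need 5.0 g).
Take 1.25 servings of hummus: +5.0 g fiber for $1.00 (total $1.60, still need 0.0 g).
Filling from the cheapest source first is optimal under one linear minimum: $1.60.

$1.60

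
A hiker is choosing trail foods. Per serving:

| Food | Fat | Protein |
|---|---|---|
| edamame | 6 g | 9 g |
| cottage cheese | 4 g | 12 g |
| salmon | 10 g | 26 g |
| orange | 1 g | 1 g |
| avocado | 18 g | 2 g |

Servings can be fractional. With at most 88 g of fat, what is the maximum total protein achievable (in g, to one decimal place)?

264.0 g

Protein per g fat: cottage cheese 3, salmon 2.6, edamame 1.5, orange 1, avocado 0.1111.
With no serving limits, spend the whole fat allowance on cottage cheese: 88 g / 4 g × 12 g = 264.0 g.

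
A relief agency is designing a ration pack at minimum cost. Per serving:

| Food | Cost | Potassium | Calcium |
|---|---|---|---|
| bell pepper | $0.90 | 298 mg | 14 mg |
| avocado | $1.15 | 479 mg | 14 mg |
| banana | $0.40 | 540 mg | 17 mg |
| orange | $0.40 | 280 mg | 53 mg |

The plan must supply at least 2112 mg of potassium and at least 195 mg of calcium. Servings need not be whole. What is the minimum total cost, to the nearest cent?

This is a tiny linear program; its minimum lies at a vertex of the feasible set. List the vertices and price them.
bell pepper only: max(2112/298, 195/14) = 13.93 servings → $12.54.
avocado only: max(2112/479, 195/14) = 13.93 servings → $16.02.
banana only: max(2112/540, 195/17) = 11.47 servings → $4.59.
orange only: max(2112/280, 195/53) = 7.543 servings → $3.02.
bell pepper + avocado: the both-tight solution has a negative serving — not a feasible corner.
bell pepper + banana with both targets exact would need a negative amount; discard.
bell pepper + orange with both tight: 4.829 servings and 2.404 servings → $5.31.
avocado + banana: intersection lies outside the first quadrant.
avocado + orange with both tight: 2.671 servings and 2.974 servings → $4.26.
banana + orange with both tight: 2.403 servings and 2.908 servings → $2.12.
So the least-cost plan costs $2.12.

$2.12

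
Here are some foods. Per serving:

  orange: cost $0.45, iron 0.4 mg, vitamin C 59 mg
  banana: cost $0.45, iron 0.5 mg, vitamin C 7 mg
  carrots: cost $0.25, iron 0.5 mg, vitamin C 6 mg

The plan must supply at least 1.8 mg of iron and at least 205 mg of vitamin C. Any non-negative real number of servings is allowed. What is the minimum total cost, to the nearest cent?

At the optimum either one food covers both requirements or two foods hit both targets exactly; no other combination can be cheaper.
orange only: max(1.8/0.4, 205/59) = 4.5 servings → $2.02.
banana only: max(1.8/0.5, 205/7) = 29.29 servings → $13.18.
carrots only: max(1.8/0.5, 205/6) = 34.17 servings → $8.54.
orange + banana with both tight: 3.367 servings and 0.9064 servings → $1.92.
orange + carrots with both tight: 3.384 servings and 0.893 servings → $1.75.
banana + carrots: the both-tight solution has a negative serving — not a feasible corner.
Cheapest feasible corner: $1.75.

$1.75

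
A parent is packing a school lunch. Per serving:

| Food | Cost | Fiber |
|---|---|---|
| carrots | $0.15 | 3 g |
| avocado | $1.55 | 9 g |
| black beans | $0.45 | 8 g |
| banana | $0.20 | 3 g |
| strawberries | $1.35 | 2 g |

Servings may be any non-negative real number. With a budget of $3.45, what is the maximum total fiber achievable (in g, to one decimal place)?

Fiber per dollar: carrots 20, black beans 17.78, banana 15, avocado 5.806, strawberries 1.481.
With no serving limits, spend the whole cost allowance on carrots: $3.45 / $0.15 × 3 g = 69.0 g.

69.0 g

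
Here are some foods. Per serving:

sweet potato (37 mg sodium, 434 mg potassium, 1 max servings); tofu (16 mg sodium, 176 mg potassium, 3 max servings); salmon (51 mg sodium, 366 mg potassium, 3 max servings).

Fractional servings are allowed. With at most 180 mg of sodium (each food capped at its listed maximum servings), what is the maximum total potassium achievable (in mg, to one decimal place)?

Potassium per mg sodium: sweet potato 11.73, tofu 11, salmon 7.176.
Take 1 serving of sweet potato: uses 37 mg sodium, +434.0 mg potassium (running total 434.0 mg).
Take 3 servings of tofu: uses 48 mg sodium, +528.0 mg potassium (running total 962.0 mg).
Take 1.863 servings of salmon: uses 95 mg sodium, +681.8 mg potassium (running total 1643.8 mg).
Filling greedily by potassium-per-mg sodium is optimal for one linear limit, giving 1643.8 mg.

1643.8 mg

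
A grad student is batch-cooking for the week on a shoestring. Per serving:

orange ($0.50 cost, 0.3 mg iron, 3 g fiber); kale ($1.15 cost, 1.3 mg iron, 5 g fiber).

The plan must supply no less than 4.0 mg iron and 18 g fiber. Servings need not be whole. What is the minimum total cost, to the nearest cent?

$3.87

A basic optimal solution has at most two foods positive. Try each food alone and each pair with both targets met exactly.
orange only: max(4.0/0.3, 18/3) = 13.33 servings → $6.67.
kale only: max(4.0/1.3, 18/5) = 3.6 servings → $4.14.
orange + kale with both tight: 1.417 servings and 2.75 servings → $3.87.
The minimum over all feasible corners is $3.87.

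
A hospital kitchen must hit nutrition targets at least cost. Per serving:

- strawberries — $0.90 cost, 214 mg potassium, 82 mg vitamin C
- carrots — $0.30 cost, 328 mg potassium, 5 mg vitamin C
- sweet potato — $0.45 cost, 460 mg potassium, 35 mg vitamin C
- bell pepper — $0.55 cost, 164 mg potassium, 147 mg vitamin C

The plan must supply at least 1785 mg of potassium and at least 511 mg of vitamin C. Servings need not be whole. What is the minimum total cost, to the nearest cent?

$2.83

The cheapest plan sits at a corner of the feasible region — with two constraints it uses at most two foods.
strawberries only: max(1785/214, 511/82) = 8.341 servings → $7.51.
carrots only: max(1785/328, 511/5) = 102.2 servings → $30.66.
sweet potato only: max(1785/460, 511/35) = 14.6 servings → $6.57.
bell pepper only: max(1785/164, 511/147) = 10.88 servings → $5.99.
strawberries + carrots with both tight: 6.144 servings and 1.433 servings → $5.96.
strawberries + sweet potato with both tight: 5.709 servings and 1.224 servings → $5.69.
strawberries + bell pepper with both targets exact would need a negative amount; discard.
carrots + sweet potato with both targets exact would need a negative amount; discard.
carrots + bell pepper with both tight: 3.768 servings and 3.348 servings → $2.97.
sweet potato + bell pepper with both tight: 2.886 servings and 2.789 servings → $2.83.
Cheapest feasible corner: $2.83.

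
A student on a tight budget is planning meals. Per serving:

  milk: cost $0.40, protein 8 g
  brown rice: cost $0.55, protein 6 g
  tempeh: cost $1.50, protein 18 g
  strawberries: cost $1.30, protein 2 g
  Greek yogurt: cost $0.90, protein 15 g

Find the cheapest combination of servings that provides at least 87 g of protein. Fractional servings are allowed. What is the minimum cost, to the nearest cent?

Cost per g of protein: milk $0.0500, Greek yogurt $0.0600, tempeh $0.0833, brown rice $0.0917, strawberries $0.6500.
With no serving limits, use only milk: 87 g / 8 g = 10.88 servings × $0.40 = $4.35.

$4.35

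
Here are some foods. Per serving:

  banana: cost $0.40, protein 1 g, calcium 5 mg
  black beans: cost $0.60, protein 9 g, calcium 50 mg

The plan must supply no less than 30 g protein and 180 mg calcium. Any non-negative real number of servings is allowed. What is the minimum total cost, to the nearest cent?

This is a tiny linear program; its minimum lies at a vertex of the feasible set. List the vertices and price them.
banana only: max(30/1, 180/5) = 36 servings → $14.40.
black beans only: max(30/9, 180/50) = 3.6 servings → $2.16.
banana + black beans: the both-tight solution has a negative serving — not a feasible corner.
So the least-cost plan costs $2.16.

$2.16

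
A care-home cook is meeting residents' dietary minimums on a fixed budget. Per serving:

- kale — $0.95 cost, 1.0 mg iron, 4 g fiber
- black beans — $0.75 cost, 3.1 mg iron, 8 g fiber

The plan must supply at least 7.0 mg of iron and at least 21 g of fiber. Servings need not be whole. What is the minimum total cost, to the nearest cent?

At the optimum either one food covers both requirements or two foods hit both targets exactly; no other combination can be cheaper.
kale only: max(7.0/1.0, 21/4) = 7 servings → $6.65.
black beans only: max(7.0/3.1, 21/8) = 2.625 servings → $1.97.
kale + black beans with both tight: 2.068 servings and 1.591 servings → $3.16.
So the least-cost plan costs $1.97.

$1.97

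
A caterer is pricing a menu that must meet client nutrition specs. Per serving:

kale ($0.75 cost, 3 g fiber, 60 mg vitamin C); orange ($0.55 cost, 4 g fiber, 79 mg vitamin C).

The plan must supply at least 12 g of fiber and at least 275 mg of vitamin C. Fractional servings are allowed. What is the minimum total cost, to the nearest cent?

$1.91

A basic optimal solution has at most two foods positive. Try each food alone and each pair with both targets met exactly.
kale only: max(12/3, 275/60) = 4.583 servings → $3.44.
orange only: max(12/4, 275/79) = 3.481 servings → $1.91.
kale + orange: the both-tight solution has a negative serving — not a feasible corner.
Cheapest feasible corner: $1.91.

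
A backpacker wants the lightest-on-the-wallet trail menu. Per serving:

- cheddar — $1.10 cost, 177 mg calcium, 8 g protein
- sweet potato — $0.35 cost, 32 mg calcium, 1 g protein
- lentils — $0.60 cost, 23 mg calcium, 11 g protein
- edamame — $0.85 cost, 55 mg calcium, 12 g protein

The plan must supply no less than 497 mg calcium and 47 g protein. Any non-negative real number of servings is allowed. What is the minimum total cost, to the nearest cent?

Check every corner: each single food scaled to meet both minima, and each pair solved so both constraints bind.
cheddar only: max(497/177, 47/8) = 5.875 servings → $6.46.
sweet potato only: max(497/32, 47/1) = 47 servings → $16.45.
lentils only: max(497/23, 47/11) = 21.61 servings → $12.97.
edamame only: max(497/55, 47/12) = 9.036 servings → $7.68.
cheddar + sweet potato: the both-tight solution has a negative serving — not a feasible corner.
cheddar + lentils with both tight: 2.488 servings and 2.463 servings → $4.21.
cheddar + edamame with both tight: 2.007 servings and 2.579 servings → $4.40.
sweet potato + lentils with both tight: 13.33 servings and 3.061 servings → $6.50.
sweet potato + edamame with both tight: 10.27 servings and 3.061 servings → $6.20.
lentils + edamame: the both-tight solution has a negative serving — not a feasible corner.
So the least-cost plan costs $4.21.

$4.21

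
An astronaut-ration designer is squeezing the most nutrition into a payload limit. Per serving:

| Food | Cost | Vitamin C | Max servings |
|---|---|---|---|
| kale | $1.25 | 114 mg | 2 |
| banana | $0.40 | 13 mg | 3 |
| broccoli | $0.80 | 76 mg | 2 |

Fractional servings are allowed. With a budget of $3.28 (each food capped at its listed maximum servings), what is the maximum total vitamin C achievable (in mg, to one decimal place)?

305.2 mg

Vitamin C per dollar: broccoli 95, kale 91.2, banana 32.5.
Take 2 servings of broccoli: spends $1.60, +152.0 mg vitamin C (running total 152.0 mg).
Take 1.344 servings of kale: spends $1.68, +153.2 mg vitamin C (running total 305.2 mg).
Filling greedily by vitamin C-per-dollar is optimal for one linear limit, giving 305.2 mg.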